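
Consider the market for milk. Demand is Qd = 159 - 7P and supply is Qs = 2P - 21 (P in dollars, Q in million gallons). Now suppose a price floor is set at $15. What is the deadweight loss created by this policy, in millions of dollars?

In a free market, 159 - 7P = 2P - 21 gives the equilibrium P* = 20, Q* = 19.
The floor of 15 is below the equilibrium price 20, so it is not binding; the market clears at P* = 20, Q* = 19.
Since the control does not bind, no trades are prevented and deadweight loss is zero.

0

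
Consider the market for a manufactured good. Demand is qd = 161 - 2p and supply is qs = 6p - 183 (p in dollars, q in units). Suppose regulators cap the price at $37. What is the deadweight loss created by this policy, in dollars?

Equilibrium: 161 - 2p = 6p - 183, so 344 = 8p and p* = 43, q* = 75.
Because the ceiling (37) lies below the market-clearing price, it is binding.
At p = 37: qd = 161 - 2·37 = 87 and qs = 6·37 - 183 = 39.
Quantity traded falls to 39. At q = 39 the demand price is (161 - 39)/2 = 61 and the supply price is (183 + 39)/6 = 37.
Deadweight loss = ½ · (61 - 37) · (75 - 39) = ½ · 24 · 36 = 432.

432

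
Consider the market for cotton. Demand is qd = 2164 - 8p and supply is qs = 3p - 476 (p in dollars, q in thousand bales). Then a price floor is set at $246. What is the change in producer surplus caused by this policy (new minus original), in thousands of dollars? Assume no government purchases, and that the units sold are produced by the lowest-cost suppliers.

In a free market, 2164 - 8p = 3p - 476 gives the equilibrium p* = 240, q* = 244.
The floor of 246 is above the equilibrium price 240, so it binds.
At p = 246: qd = 2164 - 8·246 = 196 and qs = 3·246 - 476 = 262.
Producer surplus without the control is ½ · (240 - 476/3) · 244 = 29768/3.
With the floor, 196 units are sold at 246. The supply price at q = 196 is 224, so PS = ½ · [(246 - 476/3) + (246 - 224)] · 196 = 32144/3.
Change in producer surplus = 32144/3 - 29768/3 = 792.

792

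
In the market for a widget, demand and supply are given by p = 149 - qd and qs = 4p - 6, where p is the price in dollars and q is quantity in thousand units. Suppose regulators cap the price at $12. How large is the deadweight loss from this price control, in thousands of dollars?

3610

Rearranging demand gives qd = 149 - p. In a free market, 149 - p = 4p - 6 gives the equilibrium p* = 31, q* = 118.
Since 12 < 31, the ceiling is binding.
At p = 12: qd = 149 - 12 = 137 and qs = 4·12 - 6 = 42.
Quantity traded falls to 42. At q = 42 the demand price is 149 - 42 = 107 and the supply price is (6 + 42)/4 = 12.
Deadweight loss = ½ · (107 - 12) · (118 - 42) = ½ · 95 · 76 = 3610.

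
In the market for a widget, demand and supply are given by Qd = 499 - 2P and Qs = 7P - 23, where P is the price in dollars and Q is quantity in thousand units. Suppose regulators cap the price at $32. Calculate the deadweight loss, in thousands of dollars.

Setting quantity demanded equal to quantity supplied, 499 - 2P = 7P - 23, gives P* = 58 and Q* = 383.
The ceiling of 32 is below the equilibrium price 58, so it binds.
At P = 32: Qd = 499 - 2·32 = 435 and Qs = 7·32 - 23 = 201.
Quantity traded falls to 201. At Q = 201 the demand price is (499 - 201)/2 = 149 and the supply price is (23 + 201)/7 = 32.
Deadweight loss = ½ · (149 - 32) · (383 - 201) = ½ · 117 · 182 = 10647.

10647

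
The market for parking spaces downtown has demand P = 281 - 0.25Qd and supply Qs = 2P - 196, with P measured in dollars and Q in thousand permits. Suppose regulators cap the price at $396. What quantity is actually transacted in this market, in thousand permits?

Rearranging demand gives Qd = 1124 - 4P. In a free market, 1124 - 4P = 2P - 196 gives the equilibrium P* = 220, Q* = 244.
The ceiling of 396 is above the equilibrium price 220, so it is not binding; the market clears at P* = 220, Q* = 244.

244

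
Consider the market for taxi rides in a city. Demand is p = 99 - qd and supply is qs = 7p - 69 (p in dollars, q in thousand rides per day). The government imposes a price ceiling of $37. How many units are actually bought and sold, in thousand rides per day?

Rearranging demand gives qd = 99 - p. Without the control the market clears where 99 - p = 7p - 69, i.e. p* = 21 and q* = 78.
Since 37 is above p* = 21, the ceiling does not bind and the free-market outcome prevails.

78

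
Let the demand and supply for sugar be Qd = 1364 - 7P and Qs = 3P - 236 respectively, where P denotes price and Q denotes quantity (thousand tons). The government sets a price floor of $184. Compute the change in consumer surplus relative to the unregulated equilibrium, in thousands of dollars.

-3840

Equilibrium: 1364 - 7P = 3P - 236, so 1600 = 10P and P* = 160, Q* = 244.
Since 184 > 160, the floor is binding.
At P = 184: Qd = 1364 - 7·184 = 76 and Qs = 3·184 - 236 = 316.
Consumer surplus without the control is ½ · (1364/7 - 160) · 244 = 29768/7.
With the floor, consumers buy 76 units at 184, so CS = ½ · (1364/7 - 184) · 76 = 2888/7.
Change in consumer surplus = 2888/7 - 29768/7 = -3840.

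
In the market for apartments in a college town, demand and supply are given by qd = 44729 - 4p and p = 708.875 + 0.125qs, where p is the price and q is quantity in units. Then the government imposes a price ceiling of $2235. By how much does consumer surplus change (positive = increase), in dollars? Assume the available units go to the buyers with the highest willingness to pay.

-6899115

Rearranging supply gives qs = 8p - 5671. In a free market, 44729 - 4p = 8p - 5671 gives the equilibrium p* = 4200, q* = 27929.
The ceiling of 2235 is below the equilibrium price 4200, so it binds.
At p = 2235: qd = 44729 - 4·2235 = 35789 and qs = 8·2235 - 5671 = 12209.
Consumer surplus without the control is ½ · (11182.25 - 4200) · 27929 = 97503630.125.
With the ceiling, 12209 units are sold at 2235 (assume they go to the highest-value buyers). The demand price at q = 12209 is 8130, so CS = ½ · [(11182.25 - 2235) + (8130 - 2235)] · 12209 = 90604515.125.
Change in consumer surplus = 90604515.125 - 97503630.125 = -6899115.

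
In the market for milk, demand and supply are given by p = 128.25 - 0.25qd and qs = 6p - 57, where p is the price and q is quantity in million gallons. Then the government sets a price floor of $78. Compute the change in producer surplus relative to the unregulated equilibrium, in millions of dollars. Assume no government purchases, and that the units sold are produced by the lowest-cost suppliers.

Rearranging demand gives qd = 513 - 4p. In a free market, 513 - 4p = 6p - 57 gives the equilibrium p* = 57, q* = 285.
The floor of 78 is above the equilibrium price 57, so it binds.
At p = 78: qd = 513 - 4·78 = 201 and qs = 6·78 - 57 = 411.
Producer surplus without the control is ½ · (57 - 9.5) · 285 = 6768.75.
With the floor, 201 units are sold at 78. The supply price at q = 201 is 43, so PS = ½ · [(78 - 9.5) + (78 - 43)] · 201 = 10401.75.
Change in producer surplus = 10401.75 - 6768.75 = 3633.

3633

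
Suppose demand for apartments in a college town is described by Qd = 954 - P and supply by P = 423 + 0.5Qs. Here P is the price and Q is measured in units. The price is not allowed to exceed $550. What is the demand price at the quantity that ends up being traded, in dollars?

Rearranging supply gives Qs = 2P - 846. Setting quantity demanded equal to quantity supplied, 954 - P = 2P - 846, gives P* = 600 and Q* = 354.
The ceiling of 550 is below the equilibrium price 600, so it binds.
At P = 550: Qd = 954 - 550 = 404 and Qs = 2·550 - 846 = 254.
Only 254 units reach the market. On the demand curve, the marginal buyer's willingness to pay at Q = 254 is (954 - 254) = 700.

700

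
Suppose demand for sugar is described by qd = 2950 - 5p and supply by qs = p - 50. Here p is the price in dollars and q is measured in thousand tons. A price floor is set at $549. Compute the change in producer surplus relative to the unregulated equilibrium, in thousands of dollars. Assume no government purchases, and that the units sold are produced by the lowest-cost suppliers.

Equilibrium: 2950 - 5p = p - 50, so 3000 = 6p and p* = 500, q* = 450.
The floor of 549 is above the equilibrium price 500, so it binds.
At p = 549: qd = 2950 - 5·549 = 205 and qs = 549 - 50 = 499.
Producer surplus without the control is ½ · (500 - 50) · 450 = 101250.
With the floor, 205 units are sold at 549. The supply price at q = 205 is 255, so PS = ½ · [(549 - 50) + (549 - 255)] · 205 = 81282.5.
Change in producer surplus = 81282.5 - 101250 = -19967.5.

-19967.5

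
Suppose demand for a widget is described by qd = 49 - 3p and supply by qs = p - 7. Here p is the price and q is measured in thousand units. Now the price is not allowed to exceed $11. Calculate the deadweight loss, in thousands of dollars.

6

Without the control the market clears where 49 - 3p = p - 7, i.e. p* = 14 and q* = 7.
Since 11 < 14, the ceiling is binding.
At p = 11: qd = 49 - 3·11 = 16 and qs = 11 - 7 = 4.
Quantity traded falls to 4. At q = 4 the demand price is (49 - 4)/3 = 15 and the supply price is 7 + 4 = 11.
Deadweight loss = ½ · (15 - 11) · (7 - 4) = ½ · 4 · 3 = 6.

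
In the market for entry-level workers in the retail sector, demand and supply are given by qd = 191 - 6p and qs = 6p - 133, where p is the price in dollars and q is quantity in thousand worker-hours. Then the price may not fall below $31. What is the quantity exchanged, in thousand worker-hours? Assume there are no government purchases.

Without the control the market clears where 191 - 6p = 6p - 133, i.e. p* = 27 and q* = 29.
Because the floor (31) lies above the market-clearing price, it is binding.
At p = 31: qd = 191 - 6·31 = 5 and qs = 6·31 - 133 = 53.
The quantity actually transacted is the short side, demand: 5.

5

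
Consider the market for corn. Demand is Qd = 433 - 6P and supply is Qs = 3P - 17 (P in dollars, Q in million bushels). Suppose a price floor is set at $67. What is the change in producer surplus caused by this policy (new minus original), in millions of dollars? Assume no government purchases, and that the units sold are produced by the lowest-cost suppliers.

In a free market, 433 - 6P = 3P - 17 gives the equilibrium P* = 50, Q* = 133.
Since 67 > 50, the floor is binding.
At P = 67: Qd = 433 - 6·67 = 31 and Qs = 3·67 - 17 = 184.
Producer surplus without the control is ½ · (50 - 17/3) · 133 = 17689/6.
With the floor, 31 units are sold at 67. The supply price at Q = 31 is 16, so PS = ½ · [(67 - 17/3) + (67 - 16)] · 31 = 10447/6.
Change in producer surplus = 10447/6 - 17689/6 = -1207.

-1207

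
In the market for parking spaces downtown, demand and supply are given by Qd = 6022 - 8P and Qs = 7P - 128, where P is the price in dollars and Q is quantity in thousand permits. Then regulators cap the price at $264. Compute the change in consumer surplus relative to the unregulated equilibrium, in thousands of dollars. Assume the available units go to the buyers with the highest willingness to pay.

185839.75

Equilibrium: 6022 - 8P = 7P - 128, so 6150 = 15P and P* = 410, Q* = 2742.
The ceiling of 264 is below the equilibrium price 410, so it binds.
At P = 264: Qd = 6022 - 8·264 = 3910 and Qs = 7·264 - 128 = 1720.
Consumer surplus without the control is ½ · (752.75 - 410) · 2742 = 469910.25.
With the ceiling, 1720 units are sold at 264 (assume they go to the highest-value buyers). The demand price at Q = 1720 is 537.75, so CS = ½ · [(752.75 - 264) + (537.75 - 264)] · 1720 = 655750.
Change in consumer surplus = 655750 - 469910.25 = 185839.75.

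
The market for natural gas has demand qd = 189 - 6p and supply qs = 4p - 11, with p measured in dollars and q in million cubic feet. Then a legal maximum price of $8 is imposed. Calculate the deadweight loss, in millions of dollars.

480

In a free market, 189 - 6p = 4p - 11 gives the equilibrium p* = 20, q* = 69.
The ceiling of 8 is below the equilibrium price 20, so it binds.
At p = 8: qd = 189 - 6·8 = 141 and qs = 4·8 - 11 = 21.
Quantity traded falls to 21. At q = 21 the demand price is (189 - 21)/6 = 28 and the supply price is (11 + 21)/4 = 8.
Deadweight loss = ½ · (28 - 8) · (69 - 21) = ½ · 20 · 48 = 480.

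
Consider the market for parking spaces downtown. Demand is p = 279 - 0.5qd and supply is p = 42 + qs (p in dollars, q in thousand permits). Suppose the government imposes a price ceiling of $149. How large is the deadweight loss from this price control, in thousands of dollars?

1950.75

Rearranging demand gives qd = 558 - 2p; rearranging supply gives qs = p - 42. Setting quantity demanded equal to quantity supplied, 558 - 2p = p - 42, gives p* = 200 and q* = 158.
Because the ceiling (149) lies below the market-clearing price, it is binding.
At p = 149: qd = 558 - 2·149 = 260 and qs = 149 - 42 = 107.
Quantity traded falls to 107. At q = 107 the demand price is (558 - 107)/2 = 225.5 and the supply price is 42 + 107 = 149.
Deadweight loss = ½ · (225.5 - 149) · (158 - 107) = ½ · 76.5 · 51 = 1950.75.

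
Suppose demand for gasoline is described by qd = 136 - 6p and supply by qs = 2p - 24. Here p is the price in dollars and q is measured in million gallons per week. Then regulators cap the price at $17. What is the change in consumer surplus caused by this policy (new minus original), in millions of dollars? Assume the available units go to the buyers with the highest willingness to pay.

In a free market, 136 - 6p = 2p - 24 gives the equilibrium p* = 20, q* = 16.
Because the ceiling (17) lies below the market-clearing price, it is binding.
At p = 17: qd = 136 - 6·17 = 34 and qs = 2·17 - 24 = 10.
Consumer surplus without the control is ½ · (68/3 - 20) · 16 = 64/3.
With the ceiling, 10 units are sold at 17 (assume they go to the highest-value buyers). The demand price at q = 10 is 21, so CS = ½ · [(68/3 - 17) + (21 - 17)] · 10 = 145/3.
Change in consumer surplus = 145/3 - 64/3 = 27.

27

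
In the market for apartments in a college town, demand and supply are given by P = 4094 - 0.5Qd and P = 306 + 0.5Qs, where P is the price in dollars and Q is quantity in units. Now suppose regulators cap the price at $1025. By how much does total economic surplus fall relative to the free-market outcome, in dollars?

2761250

Rearranging demand gives Qd = 8188 - 2P; rearranging supply gives Qs = 2P - 612. In a free market, 8188 - 2P = 2P - 612 gives the equilibrium P* = 2200, Q* = 3788.
Since 1025 < 2200, the ceiling is binding.
At P = 1025: Qd = 8188 - 2·1025 = 6138 and Qs = 2·1025 - 612 = 1438.
Quantity traded falls to 1438. At Q = 1438 the demand price is (8188 - 1438)/2 = 3375 and the supply price is (612 + 1438)/2 = 1025.
Deadweight loss = ½ · (3375 - 1025) · (3788 - 1438) = ½ · 2350 · 2350 = 2761250.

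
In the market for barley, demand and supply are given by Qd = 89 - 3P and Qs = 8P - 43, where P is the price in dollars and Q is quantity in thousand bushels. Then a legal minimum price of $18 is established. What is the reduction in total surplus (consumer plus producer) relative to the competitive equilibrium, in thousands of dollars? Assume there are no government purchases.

74.25

Equilibrium: 89 - 3P = 8P - 43, so 132 = 11P and P* = 12, Q* = 53.
Because the floor (18) lies above the market-clearing price, it is binding.
At P = 18: Qd = 89 - 3·18 = 35 and Qs = 8·18 - 43 = 101.
Quantity traded falls to 35. At Q = 35 the demand price is (89 - 35)/3 = 18 and the supply price is (43 + 35)/8 = 9.75.
Deadweight loss = ½ · (18 - 9.75) · (53 - 35) = ½ · 8.25 · 18 = 74.25.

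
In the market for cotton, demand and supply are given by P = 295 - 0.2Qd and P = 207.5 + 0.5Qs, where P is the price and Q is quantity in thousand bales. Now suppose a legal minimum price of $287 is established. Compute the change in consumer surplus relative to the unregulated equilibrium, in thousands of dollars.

Rearranging demand gives Qd = 1475 - 5P; rearranging supply gives Qs = 2P - 415. In a free market, 1475 - 5P = 2P - 415 gives the equilibrium P* = 270, Q* = 125.
Because the floor (287) lies above the market-clearing price, it is binding.
At P = 287: Qd = 1475 - 5·287 = 40 and Qs = 2·287 - 415 = 159.
Consumer surplus without the control is ½ · (295 - 270) · 125 = 1562.5.
With the floor, consumers buy 40 units at 287, so CS = ½ · (295 - 287) · 40 = 160.
Change in consumer surplus = 160 - 1562.5 = -1402.5.

-1402.5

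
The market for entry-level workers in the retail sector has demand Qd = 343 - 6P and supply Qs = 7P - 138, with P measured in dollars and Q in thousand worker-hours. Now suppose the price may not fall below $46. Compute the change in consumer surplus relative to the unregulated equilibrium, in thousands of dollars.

Setting quantity demanded equal to quantity supplied, 343 - 6P = 7P - 138, gives P* = 37 and Q* = 121.
Since 46 > 37, the floor is binding.
At P = 46: Qd = 343 - 6·46 = 67 and Qs = 7·46 - 138 = 184.
Consumer surplus without the control is ½ · (343/6 - 37) · 121 = 14641/12.
With the floor, consumers buy 67 units at 46, so CS = ½ · (343/6 - 46) · 67 = 4489/12.
Change in consumer surplus = 4489/12 - 14641/12 = -846.

-846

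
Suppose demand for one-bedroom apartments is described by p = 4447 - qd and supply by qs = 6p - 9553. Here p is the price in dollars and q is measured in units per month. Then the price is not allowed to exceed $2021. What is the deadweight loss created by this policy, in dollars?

Rearranging demand gives qd = 4447 - p. Equilibrium: 4447 - p = 6p - 9553, so 14000 = 7p and p* = 2000, q* = 2447.
Since 2021 is above p* = 2000, the ceiling does not bind and the free-market outcome prevails.
Since the control does not bind, no trades are prevented and deadweight loss is zero.

0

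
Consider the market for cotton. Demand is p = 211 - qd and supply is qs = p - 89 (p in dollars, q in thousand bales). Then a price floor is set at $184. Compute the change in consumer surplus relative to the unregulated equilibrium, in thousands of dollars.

-1496

Rearranging demand gives qd = 211 - p. Equilibrium: 211 - p = p - 89, so 300 = 2p and p* = 150, q* = 61.
Since 184 > 150, the floor is binding.
At p = 184: qd = 211 - 184 = 27 and qs = 184 - 89 = 95.
Consumer surplus without the control is ½ · (211 - 150) · 61 = 1860.5.
With the floor, consumers buy 27 units at 184, so CS = ½ · (211 - 184) · 27 = 364.5.
Change in consumer surplus = 364.5 - 1860.5 = -1496.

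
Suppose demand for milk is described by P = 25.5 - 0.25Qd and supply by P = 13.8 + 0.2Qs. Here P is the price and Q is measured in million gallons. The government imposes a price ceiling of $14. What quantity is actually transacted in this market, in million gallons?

Rearranging demand gives Qd = 102 - 4P; rearranging supply gives Qs = 5P - 69. Equilibrium: 102 - 4P = 5P - 69, so 171 = 9P and P* = 19, Q* = 26.
Since 14 < 19, the ceiling is binding.
At P = 14: Qd = 102 - 4·14 = 46 and Qs = 5·14 - 69 = 1.
The quantity actually transacted is the short side, supply: 1.

1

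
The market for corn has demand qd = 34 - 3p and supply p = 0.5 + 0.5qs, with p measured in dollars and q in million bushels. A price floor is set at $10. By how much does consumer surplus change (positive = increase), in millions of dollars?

-25.5

Rearranging supply gives qs = 2p - 1. Without the control the market clears where 34 - 3p = 2p - 1, i.e. p* = 7 and q* = 13.
The floor of 10 is above the equilibrium price 7, so it binds.
At p = 10: qd = 34 - 3·10 = 4 and qs = 2·10 - 1 = 19.
Consumer surplus without the control is ½ · (34/3 - 7) · 13 = 169/6.
With the floor, consumers buy 4 units at 10, so CS = ½ · (34/3 - 10) · 4 = 8/3.
Change in consumer surplus = 8/3 - 169/6 = -25.5.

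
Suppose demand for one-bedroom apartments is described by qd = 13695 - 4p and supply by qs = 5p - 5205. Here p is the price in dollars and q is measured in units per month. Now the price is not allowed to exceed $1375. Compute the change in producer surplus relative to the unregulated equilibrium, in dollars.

Setting quantity demanded equal to quantity supplied, 13695 - 4p = 5p - 5205, gives p* = 2100 and q* = 5295.
The ceiling of 1375 is below the equilibrium price 2100, so it binds.
At p = 1375: qd = 13695 - 4·1375 = 8195 and qs = 5·1375 - 5205 = 1670.
Producer surplus without the control is ½ · (2100 - 1041) · 5295 = 2803702.5.
With the ceiling, producers sell 1670 units at 1375, so PS = ½ · (1375 - 1041) · 1670 = 278890.
Change in producer surplus = 278890 - 2803702.5 = -2524812.5.

-2524812.5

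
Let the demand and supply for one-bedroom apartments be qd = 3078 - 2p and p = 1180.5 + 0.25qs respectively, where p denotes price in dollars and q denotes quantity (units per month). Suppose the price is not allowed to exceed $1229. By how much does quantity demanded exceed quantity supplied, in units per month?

426

Rearranging supply gives qs = 4p - 4722. Equilibrium: 3078 - 2p = 4p - 4722, so 7800 = 6p and p* = 1300, q* = 478.
The ceiling of 1229 is below the equilibrium price 1300, so it binds.
At p = 1229: qd = 3078 - 2·1229 = 620 and qs = 4·1229 - 4722 = 194.
Shortage = qd - qs = 620 - 194 = 426.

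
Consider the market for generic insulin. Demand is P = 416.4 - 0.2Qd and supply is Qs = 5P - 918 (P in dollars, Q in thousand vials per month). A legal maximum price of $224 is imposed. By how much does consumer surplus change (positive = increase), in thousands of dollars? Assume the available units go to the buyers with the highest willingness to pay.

Rearranging demand gives Qd = 2082 - 5P. Without the control the market clears where 2082 - 5P = 5P - 918, i.e. P* = 300 and Q* = 582.
Since 224 < 300, the ceiling is binding.
At P = 224: Qd = 2082 - 5·224 = 962 and Qs = 5·224 - 918 = 202.
Consumer surplus without the control is ½ · (416.4 - 300) · 582 = 33872.4.
With the ceiling, 202 units are sold at 224 (assume they go to the highest-value buyers). The demand price at Q = 202 is 376, so CS = ½ · [(416.4 - 224) + (376 - 224)] · 202 = 34784.4.
Change in consumer surplus = 34784.4 - 33872.4 = 912.

912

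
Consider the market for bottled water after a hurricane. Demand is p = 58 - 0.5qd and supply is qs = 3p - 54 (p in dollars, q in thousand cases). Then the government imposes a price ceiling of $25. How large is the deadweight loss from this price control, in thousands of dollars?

Rearranging demand gives qd = 116 - 2p. In a free market, 116 - 2p = 3p - 54 gives the equilibrium p* = 34, q* = 48.
Because the ceiling (25) lies below the market-clearing price, it is binding.
At p = 25: qd = 116 - 2·25 = 66 and qs = 3·25 - 54 = 21.
Quantity traded falls to 21. At q = 21 the demand price is (116 - 21)/2 = 47.5 and the supply price is (54 + 21)/3 = 25.
Deadweight loss = ½ · (47.5 - 25) · (48 - 21) = ½ · 22.5 · 27 = 303.75.

303.75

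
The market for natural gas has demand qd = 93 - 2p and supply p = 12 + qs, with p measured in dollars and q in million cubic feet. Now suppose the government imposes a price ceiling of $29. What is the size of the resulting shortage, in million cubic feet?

18

Rearranging supply gives qs = p - 12. Setting quantity demanded equal to quantity supplied, 93 - 2p = p - 12, gives p* = 35 and q* = 23.
Because the ceiling (29) lies below the market-clearing price, it is binding.
At p = 29: qd = 93 - 2·29 = 35 and qs = 29 - 12 = 17.
Shortage = qd - qs = 35 - 17 = 18.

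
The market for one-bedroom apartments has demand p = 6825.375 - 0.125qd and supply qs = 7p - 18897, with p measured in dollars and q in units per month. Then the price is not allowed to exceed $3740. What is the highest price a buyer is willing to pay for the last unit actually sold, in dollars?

5915

Rearranging demand gives qd = 54603 - 8p. Setting quantity demanded equal to quantity supplied, 54603 - 8p = 7p - 18897, gives p* = 4900 and q* = 15403.
Since 3740 < 4900, the ceiling is binding.
At p = 3740: qd = 54603 - 8·3740 = 24683 and qs = 7·3740 - 18897 = 7283.
Only 7283 units reach the market. On the demand curve, the marginal buyer's willingness to pay at q = 7283 is (54603 - 7283)/8 = 5915.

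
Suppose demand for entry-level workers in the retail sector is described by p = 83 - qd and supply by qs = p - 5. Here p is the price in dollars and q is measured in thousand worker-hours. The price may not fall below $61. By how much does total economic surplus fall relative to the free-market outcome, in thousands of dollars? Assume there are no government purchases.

289

Rearranging demand gives qd = 83 - p. Setting quantity demanded equal to quantity supplied, 83 - p = p - 5, gives p* = 44 and q* = 39.
Since 61 > 44, the floor is binding.
At p = 61: qd = 83 - 61 = 22 and qs = 61 - 5 = 56.
Quantity traded falls to 22. At q = 22 the demand price is 83 - 22 = 61 and the supply price is 5 + 22 = 27.
Deadweight loss = ½ · (61 - 27) · (39 - 22) = ½ · 34 · 17 = 289.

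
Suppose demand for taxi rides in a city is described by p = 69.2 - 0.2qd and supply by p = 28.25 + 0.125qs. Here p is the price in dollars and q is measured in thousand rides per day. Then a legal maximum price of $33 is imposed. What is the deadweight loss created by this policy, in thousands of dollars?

1258.4

Rearranging demand gives qd = 346 - 5p; rearranging supply gives qs = 8p - 226. In a free market, 346 - 5p = 8p - 226 gives the equilibrium p* = 44, q* = 126.
The ceiling of 33 is below the equilibrium price 44, so it binds.
At p = 33: qd = 346 - 5·33 = 181 and qs = 8·33 - 226 = 38.
Quantity traded falls to 38. At q = 38 the demand price is (346 - 38)/5 = 61.6 and the supply price is (226 + 38)/8 = 33.
Deadweight loss = ½ · (61.6 - 33) · (126 - 38) = ½ · 28.6 · 88 = 1258.4.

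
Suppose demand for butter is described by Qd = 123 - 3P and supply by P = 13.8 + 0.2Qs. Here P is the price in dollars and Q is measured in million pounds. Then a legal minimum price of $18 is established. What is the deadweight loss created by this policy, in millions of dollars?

Rearranging supply gives Qs = 5P - 69. Without the control the market clears where 123 - 3P = 5P - 69, i.e. P* = 24 and Q* = 51.
The floor of 18 is below the equilibrium price 24, so it is not binding; the market clears at P* = 24, Q* = 51.
Since the control does not bind, no trades are prevented and deadweight loss is zero.

0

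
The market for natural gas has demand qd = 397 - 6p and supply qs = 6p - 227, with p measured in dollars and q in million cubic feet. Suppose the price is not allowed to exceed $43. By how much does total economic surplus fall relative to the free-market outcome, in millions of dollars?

486

Setting quantity demanded equal to quantity supplied, 397 - 6p = 6p - 227, gives p* = 52 and q* = 85.
Because the ceiling (43) lies below the market-clearing price, it is binding.
At p = 43: qd = 397 - 6·43 = 139 and qs = 6·43 - 227 = 31.
Quantity traded falls to 31. At q = 31 the demand price is (397 - 31)/6 = 61 and the supply price is (227 + 31)/6 = 43.
Deadweight loss = ½ · (61 - 43) · (85 - 31) = ½ · 18 · 54 = 486.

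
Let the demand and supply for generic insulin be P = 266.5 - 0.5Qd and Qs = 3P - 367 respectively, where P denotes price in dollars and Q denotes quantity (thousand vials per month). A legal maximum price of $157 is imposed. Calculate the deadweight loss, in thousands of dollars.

1983.75

Rearranging demand gives Qd = 533 - 2P. Setting quantity demanded equal to quantity supplied, 533 - 2P = 3P - 367, gives P* = 180 and Q* = 173.
The ceiling of 157 is below the equilibrium price 180, so it binds.
At P = 157: Qd = 533 - 2·157 = 219 and Qs = 3·157 - 367 = 104.
Quantity traded falls to 104. At Q = 104 the demand price is (533 - 104)/2 = 214.5 and the supply price is (367 + 104)/3 = 157.
Deadweight loss = ½ · (214.5 - 157) · (173 - 104) = ½ · 57.5 · 69 = 1983.75.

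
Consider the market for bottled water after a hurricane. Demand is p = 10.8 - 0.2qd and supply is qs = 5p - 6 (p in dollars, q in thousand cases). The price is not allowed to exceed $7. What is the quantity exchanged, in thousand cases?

Rearranging demand gives qd = 54 - 5p. Equilibrium: 54 - 5p = 5p - 6, so 60 = 10p and p* = 6, q* = 24.
The ceiling of 7 is above the equilibrium price 6, so it is not binding; the market clears at p* = 6, q* = 24.

24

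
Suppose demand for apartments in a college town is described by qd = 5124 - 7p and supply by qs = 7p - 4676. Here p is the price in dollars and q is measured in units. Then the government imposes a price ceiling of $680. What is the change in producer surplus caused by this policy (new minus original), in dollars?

-3080

Equilibrium: 5124 - 7p = 7p - 4676, so 9800 = 14p and p* = 700, q* = 224.
Since 680 < 700, the ceiling is binding.
At p = 680: qd = 5124 - 7·680 = 364 and qs = 7·680 - 4676 = 84.
Producer surplus without the control is ½ · (700 - 668) · 224 = 3584.
With the ceiling, producers sell 84 units at 680, so PS = ½ · (680 - 668) · 84 = 504.
Change in producer surplus = 504 - 3584 = -3080.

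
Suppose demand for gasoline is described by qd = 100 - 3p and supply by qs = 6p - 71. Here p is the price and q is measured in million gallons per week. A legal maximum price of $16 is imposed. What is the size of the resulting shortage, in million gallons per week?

27

Without the control the market clears where 100 - 3p = 6p - 71, i.e. p* = 19 and q* = 43.
Since 16 < 19, the ceiling is binding.
At p = 16: qd = 100 - 3·16 = 52 and qs = 6·16 - 71 = 25.
Shortage = qd - qs = 52 - 25 = 27.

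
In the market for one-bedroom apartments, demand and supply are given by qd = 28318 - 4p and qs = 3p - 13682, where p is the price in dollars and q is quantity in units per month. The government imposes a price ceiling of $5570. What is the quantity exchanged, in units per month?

3028

Equilibrium: 28318 - 4p = 3p - 13682, so 42000 = 7p and p* = 6000, q* = 4318.
The ceiling of 5570 is below the equilibrium price 6000, so it binds.
At p = 5570: qd = 28318 - 4·5570 = 6038 and qs = 3·5570 - 13682 = 3028.
The quantity actually transacted is the short side, supply: 3028.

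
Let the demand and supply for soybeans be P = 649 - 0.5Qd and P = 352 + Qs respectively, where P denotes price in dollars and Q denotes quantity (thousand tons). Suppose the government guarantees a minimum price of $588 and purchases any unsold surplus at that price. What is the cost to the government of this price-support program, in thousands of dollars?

Rearranging demand gives Qd = 1298 - 2P; rearranging supply gives Qs = P - 352. Without the control the market clears where 1298 - 2P = P - 352, i.e. P* = 550 and Q* = 198.
The floor of 588 is above the equilibrium price 550, so it binds.
At P = 588: Qd = 1298 - 2·588 = 122 and Qs = 588 - 352 = 236.
Surplus = Qs - Qd = 114.
Government expenditure = surplus × support price = 114 × 588 = 67032.

67032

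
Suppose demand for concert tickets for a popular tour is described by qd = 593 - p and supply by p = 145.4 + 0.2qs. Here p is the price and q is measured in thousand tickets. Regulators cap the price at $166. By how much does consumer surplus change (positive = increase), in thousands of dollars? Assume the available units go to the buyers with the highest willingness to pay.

-30888

Rearranging supply gives qs = 5p - 727. Equilibrium: 593 - p = 5p - 727, so 1320 = 6p and p* = 220, q* = 373.
Because the ceiling (166) lies below the market-clearing price, it is binding.
At p = 166: qd = 593 - 166 = 427 and qs = 5·166 - 727 = 103.
Consumer surplus without the control is ½ · (593 - 220) · 373 = 69564.5.
With the ceiling, 103 units are sold at 166 (assume they go to the highest-value buyers). The demand price at q = 103 is 490, so CS = ½ · [(593 - 166) + (490 - 166)] · 103 = 38676.5.
Change in consumer surplus = 38676.5 - 69564.5 = -30888.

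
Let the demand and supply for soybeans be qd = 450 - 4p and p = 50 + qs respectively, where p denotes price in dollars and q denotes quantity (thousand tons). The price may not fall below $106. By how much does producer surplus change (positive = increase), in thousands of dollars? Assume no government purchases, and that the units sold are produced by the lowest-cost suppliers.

-132

Rearranging supply gives qs = p - 50. In a free market, 450 - 4p = p - 50 gives the equilibrium p* = 100, q* = 50.
Because the floor (106) lies above the market-clearing price, it is binding.
At p = 106: qd = 450 - 4·106 = 26 and qs = 106 - 50 = 56.
Producer surplus without the control is ½ · (100 - 50) · 50 = 1250.
With the floor, 26 units are sold at 106. The supply price at q = 26 is 76, so PS = ½ · [(106 - 50) + (106 - 76)] · 26 = 1118.
Change in producer surplus = 1118 - 1250 = -132.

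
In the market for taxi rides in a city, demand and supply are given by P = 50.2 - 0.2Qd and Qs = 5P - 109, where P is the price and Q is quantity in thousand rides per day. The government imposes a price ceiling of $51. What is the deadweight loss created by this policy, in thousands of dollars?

0

Rearranging demand gives Qd = 251 - 5P. Equilibrium: 251 - 5P = 5P - 109, so 360 = 10P and P* = 36, Q* = 71.
The ceiling of 51 is above the equilibrium price 36, so it is not binding; the market clears at P* = 36, Q* = 71.
Since the control does not bind, no trades are prevented and deadweight loss is zero.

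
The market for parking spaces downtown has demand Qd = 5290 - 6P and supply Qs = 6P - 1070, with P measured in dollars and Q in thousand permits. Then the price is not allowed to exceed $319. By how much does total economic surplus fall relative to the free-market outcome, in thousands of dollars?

267126

Equilibrium: 5290 - 6P = 6P - 1070, so 6360 = 12P and P* = 530, Q* = 2110.
The ceiling of 319 is below the equilibrium price 530, so it binds.
At P = 319: Qd = 5290 - 6·319 = 3376 and Qs = 6·319 - 1070 = 844.
Quantity traded falls to 844. At Q = 844 the demand price is (5290 - 844)/6 = 741 and the supply price is (1070 + 844)/6 = 319.
Deadweight loss = ½ · (741 - 319) · (2110 - 844) = ½ · 422 · 1266 = 267126.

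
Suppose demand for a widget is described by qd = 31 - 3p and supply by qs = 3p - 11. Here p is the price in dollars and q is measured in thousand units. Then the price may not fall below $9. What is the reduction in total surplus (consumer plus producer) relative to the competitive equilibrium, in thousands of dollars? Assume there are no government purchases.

In a free market, 31 - 3p = 3p - 11 gives the equilibrium p* = 7, q* = 10.
Since 9 > 7, the floor is binding.
At p = 9: qd = 31 - 3·9 = 4 and qs = 3·9 - 11 = 16.
Quantity traded falls to 4. At q = 4 the demand price is (31 - 4)/3 = 9 and the supply price is (11 + 4)/3 = 5.
Deadweight loss = ½ · (9 - 5) · (10 - 4) = ½ · 4 · 6 = 12.

12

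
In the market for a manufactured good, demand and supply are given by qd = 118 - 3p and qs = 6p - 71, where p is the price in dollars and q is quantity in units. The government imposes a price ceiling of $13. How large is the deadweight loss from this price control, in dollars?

Equilibrium: 118 - 3p = 6p - 71, so 189 = 9p and p* = 21, q* = 55.
Since 13 < 21, the ceiling is binding.
At p = 13: qd = 118 - 3·13 = 79 and qs = 6·13 - 71 = 7.
Quantity traded falls to 7. At q = 7 the demand price is (118 - 7)/3 = 37 and the supply price is (71 + 7)/6 = 13.
Deadweight loss = ½ · (37 - 13) · (55 - 7) = ½ · 24 · 48 = 576.

576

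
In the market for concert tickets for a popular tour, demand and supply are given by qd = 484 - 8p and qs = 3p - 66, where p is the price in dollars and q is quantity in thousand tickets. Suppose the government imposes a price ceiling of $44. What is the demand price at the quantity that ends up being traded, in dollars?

Without the control the market clears where 484 - 8p = 3p - 66, i.e. p* = 50 and q* = 84.
Because the ceiling (44) lies below the market-clearing price, it is binding.
At p = 44: qd = 484 - 8·44 = 132 and qs = 3·44 - 66 = 66.
Only 66 units reach the market. On the demand curve, the marginal buyer's willingness to pay at q = 66 is (484 - 66)/8 = 52.25.

52.25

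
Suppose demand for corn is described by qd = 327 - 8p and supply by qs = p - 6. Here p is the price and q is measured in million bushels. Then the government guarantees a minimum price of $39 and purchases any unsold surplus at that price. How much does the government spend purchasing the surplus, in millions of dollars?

In a free market, 327 - 8p = p - 6 gives the equilibrium p* = 37, q* = 31.
Since 39 > 37, the floor is binding.
At p = 39: qd = 327 - 8·39 = 15 and qs = 39 - 6 = 33.
Surplus = qs - qd = 18.
Government expenditure = surplus × support price = 18 × 39 = 702.

702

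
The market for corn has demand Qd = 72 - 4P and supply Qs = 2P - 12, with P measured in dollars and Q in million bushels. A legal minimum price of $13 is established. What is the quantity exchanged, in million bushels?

In a free market, 72 - 4P = 2P - 12 gives the equilibrium P* = 14, Q* = 16.
Since 13 is below P* = 14, the floor does not bind and the free-market outcome prevails.

16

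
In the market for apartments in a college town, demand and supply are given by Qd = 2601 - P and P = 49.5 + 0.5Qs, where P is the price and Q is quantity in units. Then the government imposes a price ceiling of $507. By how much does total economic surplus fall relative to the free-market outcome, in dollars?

463347

Rearranging supply gives Qs = 2P - 99. Without the control the market clears where 2601 - P = 2P - 99, i.e. P* = 900 and Q* = 1701.
Because the ceiling (507) lies below the market-clearing price, it is binding.
At P = 507: Qd = 2601 - 507 = 2094 and Qs = 2·507 - 99 = 915.
Quantity traded falls to 915. At Q = 915 the demand price is 2601 - 915 = 1686 and the supply price is (99 + 915)/2 = 507.
Deadweight loss = ½ · (1686 - 507) · (1701 - 915) = ½ · 1179 · 786 = 463347.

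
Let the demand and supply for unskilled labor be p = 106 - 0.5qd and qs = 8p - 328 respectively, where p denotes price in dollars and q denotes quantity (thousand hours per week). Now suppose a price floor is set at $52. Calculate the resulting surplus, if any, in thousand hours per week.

Rearranging demand gives qd = 212 - 2p. Equilibrium: 212 - 2p = 8p - 328, so 540 = 10p and p* = 54, q* = 104.
Since 52 is below p* = 54, the floor does not bind and the free-market outcome prevails.
Since the control does not bind, there is no surplus.

0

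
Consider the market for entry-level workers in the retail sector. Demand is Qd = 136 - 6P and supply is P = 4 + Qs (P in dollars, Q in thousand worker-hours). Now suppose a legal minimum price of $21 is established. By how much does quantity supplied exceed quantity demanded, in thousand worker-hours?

Rearranging supply gives Qs = P - 4. Without the control the market clears where 136 - 6P = P - 4, i.e. P* = 20 and Q* = 16.
Since 21 > 20, the floor is binding.
At P = 21: Qd = 136 - 6·21 = 10 and Qs = 21 - 4 = 17.
Surplus = Qs - Qd = 17 - 10 = 7.

7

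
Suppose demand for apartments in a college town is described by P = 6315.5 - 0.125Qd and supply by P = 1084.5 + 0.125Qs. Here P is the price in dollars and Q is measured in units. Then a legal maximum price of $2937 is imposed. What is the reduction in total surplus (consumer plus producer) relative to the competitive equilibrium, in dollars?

Rearranging demand gives Qd = 50524 - 8P; rearranging supply gives Qs = 8P - 8676. Equilibrium: 50524 - 8P = 8P - 8676, so 59200 = 16P and P* = 3700, Q* = 20924.
The ceiling of 2937 is below the equilibrium price 3700, so it binds.
At P = 2937: Qd = 50524 - 8·2937 = 27028 and Qs = 8·2937 - 8676 = 14820.
Quantity traded falls to 14820. At Q = 14820 the demand price is (50524 - 14820)/8 = 4463 and the supply price is (8676 + 14820)/8 = 2937.
Deadweight loss = ½ · (4463 - 2937) · (20924 - 14820) = ½ · 1526 · 6104 = 4657352.

4657352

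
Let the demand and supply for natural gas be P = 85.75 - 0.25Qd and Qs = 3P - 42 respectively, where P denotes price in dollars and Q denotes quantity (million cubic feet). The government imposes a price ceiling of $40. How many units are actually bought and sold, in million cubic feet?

78

Rearranging demand gives Qd = 343 - 4P. Equilibrium: 343 - 4P = 3P - 42, so 385 = 7P and P* = 55, Q* = 123.
Because the ceiling (40) lies below the market-clearing price, it is binding.
At P = 40: Qd = 343 - 4·40 = 183 and Qs = 3·40 - 42 = 78.
The quantity actually transacted is the short side, supply: 78.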